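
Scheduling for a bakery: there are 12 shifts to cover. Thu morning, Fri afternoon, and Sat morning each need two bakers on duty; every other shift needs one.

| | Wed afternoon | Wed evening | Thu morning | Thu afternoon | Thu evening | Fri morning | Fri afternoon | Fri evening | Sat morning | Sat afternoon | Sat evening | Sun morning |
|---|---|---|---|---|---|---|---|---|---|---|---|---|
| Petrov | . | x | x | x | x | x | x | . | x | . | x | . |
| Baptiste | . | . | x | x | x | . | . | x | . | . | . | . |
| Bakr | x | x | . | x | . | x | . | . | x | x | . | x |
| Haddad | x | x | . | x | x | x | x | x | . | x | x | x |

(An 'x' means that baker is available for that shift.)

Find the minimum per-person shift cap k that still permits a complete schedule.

4

With 4 bakers and 15 worker-slots to fill, someone must work at least ⌈15/4⌉ = 4 shifts, so k ≥ 4.
k = 4 works: Wed afternoon→Bakr, Wed evening→Haddad, Thu morning→Petrov+Baptiste, Thu afternoon→Baptiste, Thu evening→Baptiste, Fri morning→Haddad, Fri afternoon→Petrov+Haddad, Fri evening→Baptiste, Sat morning→Petrov+Bakr, Sat afternoon→Bakr, Sat evening→Petrov, Sun morning→Bakr.
Loads: Petrov 4, Baptiste 4, Bakr 4, Haddad 3 — all ≤ 4.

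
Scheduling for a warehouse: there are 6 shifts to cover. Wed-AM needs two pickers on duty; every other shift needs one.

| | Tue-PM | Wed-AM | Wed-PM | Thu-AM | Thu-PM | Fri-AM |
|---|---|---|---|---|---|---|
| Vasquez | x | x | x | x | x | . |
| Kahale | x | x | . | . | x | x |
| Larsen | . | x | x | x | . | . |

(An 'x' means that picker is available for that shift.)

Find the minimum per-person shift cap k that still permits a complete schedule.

3

With 3 pickers and 7 worker-slots to fill, someone must work at least ⌈7/3⌉ = 3 shifts, so k ≥ 3.
k = 3 works: Tue-PM→Vasquez, Wed-AM→Kahale+Larsen, Wed-PM→Vasquez, Thu-AM→Vasquez, Thu-PM→Kahale, Fri-AM→Kahale.
Loads: Vasquez 3, Kahale 3, Larsen 1 — all ≤ 3.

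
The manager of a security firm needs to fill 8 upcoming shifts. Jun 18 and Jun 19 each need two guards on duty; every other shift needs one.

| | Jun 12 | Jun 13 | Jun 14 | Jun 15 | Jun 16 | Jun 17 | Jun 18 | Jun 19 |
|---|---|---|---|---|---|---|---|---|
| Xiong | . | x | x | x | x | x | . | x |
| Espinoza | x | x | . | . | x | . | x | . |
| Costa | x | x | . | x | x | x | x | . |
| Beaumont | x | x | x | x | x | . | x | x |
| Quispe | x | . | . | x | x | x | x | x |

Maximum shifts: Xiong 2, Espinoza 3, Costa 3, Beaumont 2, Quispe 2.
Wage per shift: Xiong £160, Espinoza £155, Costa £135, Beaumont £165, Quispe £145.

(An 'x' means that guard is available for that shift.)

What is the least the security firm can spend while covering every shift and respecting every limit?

Picking the cheapest available guard for each shift independently would cost £1420, but that ignores the shift limits.
An optimal schedule: Jun 12→Costa, Jun 13→Espinoza, Jun 14→Xiong, Jun 15→Costa, Jun 16→Espinoza, Jun 17→Costa, Jun 18→Quispe+Espinoza, Jun 19→Quispe+Xiong.
Total: 135 + 155 + 160 + 135 + 155 + 135 + 145 + 155 + 145 + 160 = £1480.

£1480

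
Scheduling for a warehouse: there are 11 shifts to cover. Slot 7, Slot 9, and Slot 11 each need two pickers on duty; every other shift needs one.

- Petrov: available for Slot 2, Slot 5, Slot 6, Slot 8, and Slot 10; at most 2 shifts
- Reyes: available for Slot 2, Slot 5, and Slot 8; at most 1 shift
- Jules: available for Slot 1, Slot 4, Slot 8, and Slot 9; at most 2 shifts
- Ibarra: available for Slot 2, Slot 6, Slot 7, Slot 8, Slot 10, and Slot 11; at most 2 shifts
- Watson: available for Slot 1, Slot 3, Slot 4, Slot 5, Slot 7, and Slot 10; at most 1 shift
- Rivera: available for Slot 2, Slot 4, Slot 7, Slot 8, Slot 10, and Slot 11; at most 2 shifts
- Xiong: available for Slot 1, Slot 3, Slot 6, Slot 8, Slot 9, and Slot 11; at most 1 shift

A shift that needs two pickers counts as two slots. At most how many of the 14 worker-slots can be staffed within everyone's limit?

Total capacity across all pickers is 2+1+2+2+1+2+1 = 11, and 14 slots are needed, so at most 11 can be filled.
An assignment achieving 11: Slot 1→Jules, Slot 2→Reyes, Slot 3→Watson, Slot 4→Rivera, Slot 5→Petrov, Slot 6→Petrov, Slot 7→Ibarra+Rivera, Slot 9→Jules+Xiong, Slot 11→Ibarra.
Loads: Petrov 2/2, Reyes 1/1, Jules 2/2, Ibarra 2/2, Watson 1/1, Rivera 2/2, Xiong 1/1.

11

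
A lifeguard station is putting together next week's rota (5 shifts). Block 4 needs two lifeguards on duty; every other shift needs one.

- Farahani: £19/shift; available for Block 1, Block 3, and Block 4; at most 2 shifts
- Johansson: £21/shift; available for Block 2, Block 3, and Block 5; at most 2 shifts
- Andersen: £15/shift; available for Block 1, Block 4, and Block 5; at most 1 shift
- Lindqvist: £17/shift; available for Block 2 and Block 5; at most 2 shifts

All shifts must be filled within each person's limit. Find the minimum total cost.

Block 4 can only be covered by Farahani and Andersen, so that assignment is forced.
Picking the cheapest available lifeguard for each shift independently would cost £100, but that ignores the shift limits.
An optimal schedule: Block 1→Farahani, Block 2→Lindqvist, Block 3→Johansson, Block 4→Andersen+Farahani, Block 5→Lindqvist.
Total: 19 + 17 + 21 + 15 + 19 + 17 = £108.

£108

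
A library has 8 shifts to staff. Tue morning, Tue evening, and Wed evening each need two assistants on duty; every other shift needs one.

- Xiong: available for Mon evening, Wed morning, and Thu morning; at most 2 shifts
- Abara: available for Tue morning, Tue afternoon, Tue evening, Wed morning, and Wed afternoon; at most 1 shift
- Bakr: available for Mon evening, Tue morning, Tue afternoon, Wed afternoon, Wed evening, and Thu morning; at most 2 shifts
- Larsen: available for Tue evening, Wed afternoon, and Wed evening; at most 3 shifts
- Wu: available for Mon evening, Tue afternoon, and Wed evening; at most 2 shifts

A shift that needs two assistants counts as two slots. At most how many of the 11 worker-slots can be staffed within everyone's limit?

Total capacity across all assistants is 2+1+2+3+2 = 10, and 11 slots are needed, so at most 10 can be filled.
An assignment achieving 10: Mon evening→Bakr, Tue morning→Abara+Bakr, Tue afternoon→Wu, Tue evening→Larsen, Wed morning→Xiong, Wed afternoon→Larsen, Wed evening→Larsen+Wu, Thu morning→Xiong.
Loads: Xiong 2/2, Abara 1/1, Bakr 2/2, Larsen 3/3, Wu 2/2.

10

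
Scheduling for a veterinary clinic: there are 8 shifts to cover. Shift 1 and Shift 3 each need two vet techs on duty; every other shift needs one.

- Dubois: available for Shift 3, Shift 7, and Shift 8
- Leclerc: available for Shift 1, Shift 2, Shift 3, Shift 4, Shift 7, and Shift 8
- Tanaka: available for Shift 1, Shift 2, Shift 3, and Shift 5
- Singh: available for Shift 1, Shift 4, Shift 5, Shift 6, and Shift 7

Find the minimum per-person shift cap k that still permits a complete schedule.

3

With 4 vet techs and 10 worker-slots to fill, someone must work at least ⌈10/4⌉ = 3 shifts, so k ≥ 3.
k = 3 works: Shift 1→Leclerc+Tanaka, Shift 2→Leclerc, Shift 3→Dubois+Tanaka, Shift 4→Leclerc, Shift 5→Tanaka, Shift 6→Singh, Shift 7→Dubois, Shift 8→Dubois.
Loads: Dubois 3, Leclerc 3, Tanaka 3, Singh 1 — all ≤ 3.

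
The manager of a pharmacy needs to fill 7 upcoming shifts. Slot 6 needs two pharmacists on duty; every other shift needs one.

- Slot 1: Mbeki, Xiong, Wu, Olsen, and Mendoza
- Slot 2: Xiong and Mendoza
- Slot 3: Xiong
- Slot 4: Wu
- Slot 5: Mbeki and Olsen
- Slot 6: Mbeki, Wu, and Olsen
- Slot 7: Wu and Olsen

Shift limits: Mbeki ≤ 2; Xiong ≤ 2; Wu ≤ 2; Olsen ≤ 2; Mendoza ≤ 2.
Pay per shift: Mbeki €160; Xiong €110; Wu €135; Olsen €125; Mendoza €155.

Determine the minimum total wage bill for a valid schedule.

€1055

Slot 3 can only be covered by Xiong, so that assignment is forced.
Slot 4 can only be covered by Wu, so that assignment is forced.
Picking the cheapest available pharmacist for each shift independently would cost €975, but that ignores the shift limits.
An optimal schedule: Slot 1→Mendoza, Slot 2→Xiong, Slot 3→Xiong, Slot 4→Wu, Slot 5→Olsen, Slot 6→Wu+Mbeki, Slot 7→Olsen.
Total: 155 + 110 + 110 + 135 + 125 + 135 + 160 + 125 = €1055.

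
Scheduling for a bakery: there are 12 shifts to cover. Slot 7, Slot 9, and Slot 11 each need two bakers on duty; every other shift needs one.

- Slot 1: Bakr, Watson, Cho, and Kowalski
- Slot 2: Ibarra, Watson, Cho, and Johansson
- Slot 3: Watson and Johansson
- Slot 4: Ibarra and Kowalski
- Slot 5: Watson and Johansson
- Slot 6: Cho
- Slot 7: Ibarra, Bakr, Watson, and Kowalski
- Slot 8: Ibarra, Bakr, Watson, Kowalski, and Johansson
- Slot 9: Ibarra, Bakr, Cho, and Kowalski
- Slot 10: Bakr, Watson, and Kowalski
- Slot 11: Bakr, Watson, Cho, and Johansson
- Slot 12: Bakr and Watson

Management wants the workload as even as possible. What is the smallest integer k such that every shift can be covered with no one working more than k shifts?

With 6 bakers and 15 worker-slots to fill, someone must work at least ⌈15/6⌉ = 3 shifts, so k ≥ 3.
k = 3 works: Slot 1→Bakr, Slot 2→Ibarra, Slot 3→Watson, Slot 4→Ibarra, Slot 5→Watson, Slot 6→Cho, Slot 7→Watson+Kowalski, Slot 8→Ibarra, Slot 9→Cho+Kowalski, Slot 10→Bakr, Slot 11→Cho+Johansson, Slot 12→Bakr.
Loads: Ibarra 3, Bakr 3, Watson 3, Cho 3, Kowalski 2, Johansson 1 — all ≤ 3.

3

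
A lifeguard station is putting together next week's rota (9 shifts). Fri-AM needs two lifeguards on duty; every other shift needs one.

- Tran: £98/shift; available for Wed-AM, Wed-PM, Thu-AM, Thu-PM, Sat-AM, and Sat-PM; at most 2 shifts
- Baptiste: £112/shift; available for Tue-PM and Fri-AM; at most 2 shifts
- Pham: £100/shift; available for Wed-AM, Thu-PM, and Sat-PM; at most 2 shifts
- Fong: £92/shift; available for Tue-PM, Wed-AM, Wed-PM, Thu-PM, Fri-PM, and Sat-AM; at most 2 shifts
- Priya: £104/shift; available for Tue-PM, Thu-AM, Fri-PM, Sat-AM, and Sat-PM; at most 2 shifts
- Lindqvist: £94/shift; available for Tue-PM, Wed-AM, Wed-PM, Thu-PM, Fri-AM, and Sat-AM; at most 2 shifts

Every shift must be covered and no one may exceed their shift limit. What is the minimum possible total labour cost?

£984

Fri-AM can only be covered by Baptiste and Lindqvist, so that assignment is forced.
Picking the cheapest available lifeguard for each shift independently would cost £954, but that ignores the shift limits.
An optimal schedule: Tue-PM→Lindqvist, Wed-AM→Pham, Wed-PM→Fong, Thu-AM→Tran, Thu-PM→Pham, Fri-AM→Lindqvist+Baptiste, Fri-PM→Fong, Sat-AM→Priya, Sat-PM→Tran.
Total: 94 + 100 + 92 + 98 + 100 + 94 + 112 + 92 + 104 + 98 = £984.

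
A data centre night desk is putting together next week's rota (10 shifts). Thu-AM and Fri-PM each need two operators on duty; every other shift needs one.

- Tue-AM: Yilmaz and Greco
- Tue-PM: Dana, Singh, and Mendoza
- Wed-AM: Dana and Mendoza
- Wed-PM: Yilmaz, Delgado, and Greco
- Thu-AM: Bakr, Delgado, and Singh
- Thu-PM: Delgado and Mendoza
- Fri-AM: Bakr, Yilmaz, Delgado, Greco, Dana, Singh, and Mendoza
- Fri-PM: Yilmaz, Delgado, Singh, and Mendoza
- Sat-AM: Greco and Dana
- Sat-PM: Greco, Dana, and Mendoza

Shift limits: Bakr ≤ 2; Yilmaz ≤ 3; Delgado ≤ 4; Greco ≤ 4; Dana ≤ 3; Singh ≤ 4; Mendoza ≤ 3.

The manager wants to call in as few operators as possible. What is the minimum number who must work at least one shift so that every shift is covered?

12 slots to fill and no one can take more than 4, so at least ⌈12/4⌉ = 3 operators are needed.
Shifts {Tue-AM, Wed-AM, Thu-AM} need 4 slots, but among the operators available for them (Bakr, Yilmaz, Delgado, Greco, Dana, Singh, and Mendoza) any 3 together supply at most 3. So 3 operators are not enough.
Bakr, Delgado, Greco, and Mendoza alone can cover everything: Tue-AM→Greco, Tue-PM→Mendoza, Wed-AM→Mendoza, Wed-PM→Delgado, Thu-AM→Bakr+Delgado, Thu-PM→Delgado, Fri-AM→Bakr, Fri-PM→Delgado+Mendoza, Sat-AM→Greco, Sat-PM→Greco.

4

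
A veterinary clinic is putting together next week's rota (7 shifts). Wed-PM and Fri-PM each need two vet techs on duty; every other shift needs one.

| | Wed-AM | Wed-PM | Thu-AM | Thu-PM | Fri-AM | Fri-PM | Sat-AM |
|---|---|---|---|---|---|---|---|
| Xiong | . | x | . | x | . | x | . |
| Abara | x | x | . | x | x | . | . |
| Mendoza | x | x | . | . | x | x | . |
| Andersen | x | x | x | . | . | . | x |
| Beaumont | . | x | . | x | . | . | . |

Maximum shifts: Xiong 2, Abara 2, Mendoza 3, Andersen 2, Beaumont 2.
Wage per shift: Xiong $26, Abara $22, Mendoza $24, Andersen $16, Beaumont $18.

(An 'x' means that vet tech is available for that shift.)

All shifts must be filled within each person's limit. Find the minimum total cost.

$186

Thu-AM can only be covered by Andersen, so that assignment is forced.
Fri-PM can only be covered by Xiong and Mendoza, so that assignment is forced.
Sat-AM can only be covered by Andersen, so that assignment is forced.
Picking the cheapest available vet tech for each shift independently would cost $172, but that ignores the shift limits.
An optimal schedule: Wed-AM→Abara, Wed-PM→Beaumont+Mendoza, Thu-AM→Andersen, Thu-PM→Beaumont, Fri-AM→Abara, Fri-PM→Mendoza+Xiong, Sat-AM→Andersen.
Total: 22 + 18 + 24 + 16 + 18 + 22 + 24 + 26 + 16 = $186.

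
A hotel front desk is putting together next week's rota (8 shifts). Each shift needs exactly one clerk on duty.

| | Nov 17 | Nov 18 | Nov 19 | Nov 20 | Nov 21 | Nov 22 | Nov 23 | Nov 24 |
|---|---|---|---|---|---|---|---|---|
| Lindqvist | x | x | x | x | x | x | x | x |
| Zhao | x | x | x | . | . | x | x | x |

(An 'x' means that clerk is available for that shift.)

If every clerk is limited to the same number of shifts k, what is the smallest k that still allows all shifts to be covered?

4

With 2 clerks and 8 worker-slots to fill, someone must work at least ⌈8/2⌉ = 4 shifts, so k ≥ 4.
k = 4 works: Nov 17→Lindqvist, Nov 18→Lindqvist, Nov 19→Zhao, Nov 20→Lindqvist, Nov 21→Lindqvist, Nov 22→Zhao, Nov 23→Zhao, Nov 24→Zhao.
Loads: Lindqvist 4, Zhao 4 — all ≤ 4.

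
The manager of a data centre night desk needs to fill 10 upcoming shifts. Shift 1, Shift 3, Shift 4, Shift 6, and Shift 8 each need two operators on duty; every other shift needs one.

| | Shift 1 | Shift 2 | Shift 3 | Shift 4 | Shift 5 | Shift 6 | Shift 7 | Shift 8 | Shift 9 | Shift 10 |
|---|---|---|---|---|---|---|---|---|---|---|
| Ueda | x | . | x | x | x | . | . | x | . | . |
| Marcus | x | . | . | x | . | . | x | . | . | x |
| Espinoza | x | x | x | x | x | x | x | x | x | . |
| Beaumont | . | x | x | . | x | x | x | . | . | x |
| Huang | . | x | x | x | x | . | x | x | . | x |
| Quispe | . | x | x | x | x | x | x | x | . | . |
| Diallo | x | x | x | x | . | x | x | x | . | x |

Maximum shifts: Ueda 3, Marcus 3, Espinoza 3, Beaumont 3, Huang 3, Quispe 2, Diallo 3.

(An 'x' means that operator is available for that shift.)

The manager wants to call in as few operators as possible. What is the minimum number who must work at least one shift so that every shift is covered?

15 slots to fill and no one can take more than 3, so at least ⌈15/3⌉ = 5 operators are needed.
Ueda, Marcus, Espinoza, Beaumont, and Huang alone can cover everything: Shift 1→Ueda+Marcus, Shift 2→Espinoza, Shift 3→Beaumont+Huang, Shift 4→Marcus+Huang, Shift 5→Ueda, Shift 6→Espinoza+Beaumont, Shift 7→Beaumont, Shift 8→Ueda+Huang, Shift 9→Espinoza, Shift 10→Marcus.

5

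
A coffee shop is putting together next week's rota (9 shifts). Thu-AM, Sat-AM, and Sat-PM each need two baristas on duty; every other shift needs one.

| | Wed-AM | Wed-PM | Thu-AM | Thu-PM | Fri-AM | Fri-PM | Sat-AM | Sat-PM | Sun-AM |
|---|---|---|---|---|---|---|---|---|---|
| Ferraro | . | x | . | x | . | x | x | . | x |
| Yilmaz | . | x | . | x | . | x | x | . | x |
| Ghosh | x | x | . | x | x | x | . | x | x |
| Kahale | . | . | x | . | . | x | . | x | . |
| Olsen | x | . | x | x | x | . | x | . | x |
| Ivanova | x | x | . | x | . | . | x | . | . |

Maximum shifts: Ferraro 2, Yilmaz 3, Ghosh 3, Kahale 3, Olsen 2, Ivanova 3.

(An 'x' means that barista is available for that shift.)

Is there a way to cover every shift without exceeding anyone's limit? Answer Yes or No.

Thu-AM can only be covered by Kahale and Olsen, so that assignment is forced.
Sat-PM can only be covered by Ghosh and Kahale, so that assignment is forced.
One valid schedule: Wed-AM→Ghosh, Wed-PM→Ferraro, Thu-AM→Kahale+Olsen, Thu-PM→Yilmaz, Fri-AM→Ghosh, Fri-PM→Ferraro, Sat-AM→Yilmaz+Olsen, Sat-PM→Ghosh+Kahale, Sun-AM→Yilmaz.
Loads: Ferraro 2/2, Yilmaz 3/3, Ghosh 3/3, Kahale 2/3, Olsen 2/2, Ivanova 0/3 — all within limits.

Yes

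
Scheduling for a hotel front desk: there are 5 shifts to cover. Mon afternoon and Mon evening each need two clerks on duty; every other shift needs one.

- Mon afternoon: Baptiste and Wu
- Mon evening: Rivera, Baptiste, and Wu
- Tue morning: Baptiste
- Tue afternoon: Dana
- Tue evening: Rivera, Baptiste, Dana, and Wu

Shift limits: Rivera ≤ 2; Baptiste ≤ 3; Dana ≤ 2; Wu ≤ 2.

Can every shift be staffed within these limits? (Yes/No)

Mon afternoon can only be covered by Baptiste and Wu, so that assignment is forced.
Tue morning can only be covered by Baptiste, so that assignment is forced.
Tue afternoon can only be covered by Dana, so that assignment is forced.
One valid schedule: Mon afternoon→Baptiste+Wu, Mon evening→Rivera+Baptiste, Tue morning→Baptiste, Tue afternoon→Dana, Tue evening→Rivera.
Loads: Rivera 2/2, Baptiste 3/3, Dana 1/2, Wu 1/2 — all within limits.

Yes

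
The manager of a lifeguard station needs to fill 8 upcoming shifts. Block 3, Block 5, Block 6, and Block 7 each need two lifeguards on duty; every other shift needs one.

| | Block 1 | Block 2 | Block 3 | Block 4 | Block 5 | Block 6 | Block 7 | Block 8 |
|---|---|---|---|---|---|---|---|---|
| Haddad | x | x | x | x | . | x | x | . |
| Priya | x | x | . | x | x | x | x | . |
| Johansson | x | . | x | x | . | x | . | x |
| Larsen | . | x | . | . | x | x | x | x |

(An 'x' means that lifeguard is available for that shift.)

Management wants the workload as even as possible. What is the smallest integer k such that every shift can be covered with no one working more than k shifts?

With 4 lifeguards and 12 worker-slots to fill, someone must work at least ⌈12/4⌉ = 3 shifts, so k ≥ 3.
k = 3 works: Block 1→Haddad, Block 2→Haddad, Block 3→Haddad+Johansson, Block 4→Priya, Block 5→Priya+Larsen, Block 6→Johansson+Larsen, Block 7→Priya+Larsen, Block 8→Johansson.
Loads: Haddad 3, Priya 3, Johansson 3, Larsen 3 — all ≤ 3.

3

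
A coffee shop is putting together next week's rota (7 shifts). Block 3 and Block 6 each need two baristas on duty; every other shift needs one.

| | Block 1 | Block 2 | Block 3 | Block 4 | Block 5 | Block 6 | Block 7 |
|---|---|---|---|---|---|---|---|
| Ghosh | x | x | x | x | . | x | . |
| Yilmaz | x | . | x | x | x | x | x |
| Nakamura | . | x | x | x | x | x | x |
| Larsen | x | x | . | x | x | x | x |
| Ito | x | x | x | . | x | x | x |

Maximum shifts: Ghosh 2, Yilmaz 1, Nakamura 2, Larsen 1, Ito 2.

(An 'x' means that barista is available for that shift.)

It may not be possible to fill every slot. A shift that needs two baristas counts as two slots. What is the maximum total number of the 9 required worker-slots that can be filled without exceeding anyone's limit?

Total capacity across all baristas is 2+1+2+1+2 = 8, and 9 slots are needed, so at most 8 can be filled.
An assignment achieving 8: Block 1→Ghosh, Block 2→Ghosh, Block 3→Yilmaz+Nakamura, Block 4→Nakamura, Block 5→Larsen, Block 6→Ito, Block 7→Ito.
Loads: Ghosh 2/2, Yilmaz 1/1, Nakamura 2/2, Larsen 1/1, Ito 2/2.

8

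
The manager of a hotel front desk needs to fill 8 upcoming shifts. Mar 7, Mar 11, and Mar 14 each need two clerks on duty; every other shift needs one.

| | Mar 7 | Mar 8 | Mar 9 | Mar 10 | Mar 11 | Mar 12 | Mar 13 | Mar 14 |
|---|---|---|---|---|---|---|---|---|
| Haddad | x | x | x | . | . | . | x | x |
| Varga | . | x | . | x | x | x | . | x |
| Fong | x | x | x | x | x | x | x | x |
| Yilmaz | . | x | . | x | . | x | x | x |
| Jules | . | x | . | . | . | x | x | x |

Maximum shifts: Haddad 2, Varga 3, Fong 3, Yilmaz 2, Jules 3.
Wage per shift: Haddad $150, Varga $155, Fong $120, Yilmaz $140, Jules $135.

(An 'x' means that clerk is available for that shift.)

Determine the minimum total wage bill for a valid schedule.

Mar 7 can only be covered by Haddad and Fong, so that assignment is forced.
Mar 11 can only be covered by Varga and Fong, so that assignment is forced.
Picking the cheapest available clerk for each shift independently would cost $1400, but that ignores the shift limits.
An optimal schedule: Mar 7→Fong+Haddad, Mar 8→Jules, Mar 9→Fong, Mar 10→Yilmaz, Mar 11→Fong+Varga, Mar 12→Jules, Mar 13→Jules, Mar 14→Yilmaz+Haddad.
Total: 120 + 150 + 135 + 120 + 140 + 120 + 155 + 135 + 135 + 140 + 150 = $1500.

$1500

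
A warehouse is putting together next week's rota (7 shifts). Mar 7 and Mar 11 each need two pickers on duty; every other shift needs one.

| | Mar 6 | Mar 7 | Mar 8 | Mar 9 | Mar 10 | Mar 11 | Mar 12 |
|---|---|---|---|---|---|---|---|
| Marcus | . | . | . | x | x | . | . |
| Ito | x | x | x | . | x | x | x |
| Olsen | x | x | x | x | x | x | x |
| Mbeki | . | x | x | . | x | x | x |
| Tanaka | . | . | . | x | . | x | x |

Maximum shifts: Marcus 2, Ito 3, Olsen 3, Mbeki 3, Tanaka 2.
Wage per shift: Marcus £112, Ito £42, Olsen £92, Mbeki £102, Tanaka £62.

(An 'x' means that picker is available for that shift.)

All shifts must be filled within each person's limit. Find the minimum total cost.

Picking the cheapest available picker for each shift independently would cost £468, but that ignores the shift limits.
An optimal schedule: Mar 6→Ito, Mar 7→Ito+Olsen, Mar 8→Ito, Mar 9→Tanaka, Mar 10→Olsen, Mar 11→Olsen+Mbeki, Mar 12→Tanaka.
Total: 42 + 42 + 92 + 42 + 62 + 92 + 92 + 102 + 62 = £628.

£628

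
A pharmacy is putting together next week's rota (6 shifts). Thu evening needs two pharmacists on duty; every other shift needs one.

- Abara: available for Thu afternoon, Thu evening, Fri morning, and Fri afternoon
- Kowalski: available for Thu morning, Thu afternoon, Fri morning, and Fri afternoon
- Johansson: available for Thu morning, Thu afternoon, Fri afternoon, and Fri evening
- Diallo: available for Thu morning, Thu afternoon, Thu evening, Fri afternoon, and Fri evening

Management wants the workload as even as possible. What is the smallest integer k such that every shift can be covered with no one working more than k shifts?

With 4 pharmacists and 7 worker-slots to fill, someone must work at least ⌈7/4⌉ = 2 shifts, so k ≥ 2.
k = 2 works: Thu morning→Kowalski, Thu afternoon→Kowalski, Thu evening→Abara+Diallo, Fri morning→Abara, Fri afternoon→Johansson, Fri evening→Johansson.
Loads: Abara 2, Kowalski 2, Johansson 2, Diallo 1 — all ≤ 2.

2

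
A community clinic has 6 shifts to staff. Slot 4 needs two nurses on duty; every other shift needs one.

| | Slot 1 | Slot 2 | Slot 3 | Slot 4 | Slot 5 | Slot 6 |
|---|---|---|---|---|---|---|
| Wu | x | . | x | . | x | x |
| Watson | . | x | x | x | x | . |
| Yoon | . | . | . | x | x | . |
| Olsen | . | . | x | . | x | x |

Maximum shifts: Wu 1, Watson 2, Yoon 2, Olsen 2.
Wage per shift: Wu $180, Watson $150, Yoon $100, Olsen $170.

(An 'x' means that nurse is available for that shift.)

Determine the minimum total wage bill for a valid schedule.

$1020

Slot 1 can only be covered by Wu, so that assignment is forced.
Slot 2 can only be covered by Watson, so that assignment is forced.
Slot 4 can only be covered by Watson and Yoon, so that assignment is forced.
Picking the cheapest available nurse for each shift independently would cost $1000, but that ignores the shift limits.
An optimal schedule: Slot 1→Wu, Slot 2→Watson, Slot 3→Olsen, Slot 4→Watson+Yoon, Slot 5→Yoon, Slot 6→Olsen.
Total: 180 + 150 + 170 + 150 + 100 + 100 + 170 = $1020.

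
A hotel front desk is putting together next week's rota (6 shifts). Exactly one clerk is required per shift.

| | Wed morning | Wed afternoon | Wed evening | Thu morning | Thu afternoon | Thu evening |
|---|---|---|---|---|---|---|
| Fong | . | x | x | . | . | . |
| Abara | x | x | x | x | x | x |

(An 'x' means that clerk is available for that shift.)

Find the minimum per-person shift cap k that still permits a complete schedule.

With 2 clerks and 6 worker-slots to fill, someone must work at least ⌈6/2⌉ = 3 shifts, so k ≥ 3.
k = 3 fails: Shifts {Wed morning, Thu morning, Thu afternoon, Thu evening} need 4 worker-slots in total, but the clerks available for any of those shifts (Abara) can supply at most 3 among them. So no valid schedule exists.
k = 4 works: Wed morning→Abara, Wed afternoon→Fong, Wed evening→Fong, Thu morning→Abara, Thu afternoon→Abara, Thu evening→Abara.
Loads: Fong 2, Abara 4 — all ≤ 4.

4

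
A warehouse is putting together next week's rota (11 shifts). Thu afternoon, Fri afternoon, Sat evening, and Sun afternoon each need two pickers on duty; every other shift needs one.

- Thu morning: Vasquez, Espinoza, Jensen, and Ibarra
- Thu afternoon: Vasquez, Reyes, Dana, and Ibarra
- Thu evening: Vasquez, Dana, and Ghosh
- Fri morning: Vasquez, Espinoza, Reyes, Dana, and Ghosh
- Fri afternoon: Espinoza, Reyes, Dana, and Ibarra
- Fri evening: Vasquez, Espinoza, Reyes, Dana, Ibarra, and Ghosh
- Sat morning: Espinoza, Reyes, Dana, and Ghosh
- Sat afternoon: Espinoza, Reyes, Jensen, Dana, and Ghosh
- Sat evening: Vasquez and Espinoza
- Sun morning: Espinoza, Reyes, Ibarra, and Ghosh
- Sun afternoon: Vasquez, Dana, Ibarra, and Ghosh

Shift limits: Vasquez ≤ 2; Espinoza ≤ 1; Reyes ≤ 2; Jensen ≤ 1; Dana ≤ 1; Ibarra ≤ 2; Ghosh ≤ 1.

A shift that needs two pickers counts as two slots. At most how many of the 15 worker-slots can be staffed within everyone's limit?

Total capacity across all pickers is 2+1+2+1+1+2+1 = 10, and 15 slots are needed, so at most 10 can be filled.
An assignment achieving 10: Thu morning→Jensen, Thu afternoon→Reyes+Dana, Thu evening→Vasquez, Fri afternoon→Reyes+Ibarra, Sat morning→Ghosh, Sat evening→Vasquez+Espinoza, Sun morning→Ibarra.
Loads: Vasquez 2/2, Espinoza 1/1, Reyes 2/2, Jensen 1/1, Dana 1/1, Ibarra 2/2, Ghosh 1/1.

10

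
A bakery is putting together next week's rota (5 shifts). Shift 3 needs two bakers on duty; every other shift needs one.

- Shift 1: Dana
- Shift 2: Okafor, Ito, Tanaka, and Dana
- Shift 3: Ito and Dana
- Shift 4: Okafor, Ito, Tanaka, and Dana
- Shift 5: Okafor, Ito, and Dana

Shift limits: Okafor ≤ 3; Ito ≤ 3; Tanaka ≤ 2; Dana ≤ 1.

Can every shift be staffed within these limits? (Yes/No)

Total capacity is 9 and 6 slots are needed, so capacity alone doesn't rule it out.
Shifts {Shift 1, Shift 3} need 3 worker-slots in total, but the bakers available for any of those shifts (Ito and Dana) can supply at most 2 among them. So no valid schedule exists.

No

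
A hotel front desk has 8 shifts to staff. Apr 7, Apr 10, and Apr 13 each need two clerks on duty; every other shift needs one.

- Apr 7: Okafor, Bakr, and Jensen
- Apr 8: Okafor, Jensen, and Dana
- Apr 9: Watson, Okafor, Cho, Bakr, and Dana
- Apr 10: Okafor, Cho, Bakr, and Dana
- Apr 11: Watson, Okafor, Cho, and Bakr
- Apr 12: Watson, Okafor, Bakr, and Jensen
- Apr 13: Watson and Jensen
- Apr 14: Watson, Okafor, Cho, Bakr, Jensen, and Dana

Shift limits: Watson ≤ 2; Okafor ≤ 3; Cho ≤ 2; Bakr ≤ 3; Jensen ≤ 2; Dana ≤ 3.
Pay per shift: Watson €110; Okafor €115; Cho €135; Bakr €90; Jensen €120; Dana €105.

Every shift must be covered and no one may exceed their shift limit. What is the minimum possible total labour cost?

€1155

Apr 13 can only be covered by Watson and Jensen, so that assignment is forced.
Picking the cheapest available clerk for each shift independently would cost €1095, but that ignores the shift limits.
An optimal schedule: Apr 7→Bakr+Okafor, Apr 8→Dana, Apr 9→Dana, Apr 10→Dana+Okafor, Apr 11→Bakr, Apr 12→Bakr, Apr 13→Watson+Jensen, Apr 14→Watson.
Total: 90 + 115 + 105 + 105 + 105 + 115 + 90 + 90 + 110 + 120 + 110 = €1155.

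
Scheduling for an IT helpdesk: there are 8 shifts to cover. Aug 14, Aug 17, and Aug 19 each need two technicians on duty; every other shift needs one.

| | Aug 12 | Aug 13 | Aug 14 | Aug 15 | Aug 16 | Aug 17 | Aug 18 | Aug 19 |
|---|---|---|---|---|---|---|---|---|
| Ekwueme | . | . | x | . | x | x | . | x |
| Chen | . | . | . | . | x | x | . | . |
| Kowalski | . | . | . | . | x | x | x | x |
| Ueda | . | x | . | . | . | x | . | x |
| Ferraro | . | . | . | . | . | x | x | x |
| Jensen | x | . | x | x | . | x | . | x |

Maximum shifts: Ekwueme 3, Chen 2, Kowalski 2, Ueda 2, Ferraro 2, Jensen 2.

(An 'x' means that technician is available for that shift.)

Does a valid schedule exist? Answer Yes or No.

Total capacity is 13 and 11 slots are needed, so capacity alone doesn't rule it out.
Shifts {Aug 12, Aug 14, Aug 15} need 4 worker-slots in total, but the technicians available for any of those shifts (Ekwueme and Jensen) can supply at most 3 among them. So no valid schedule exists.

No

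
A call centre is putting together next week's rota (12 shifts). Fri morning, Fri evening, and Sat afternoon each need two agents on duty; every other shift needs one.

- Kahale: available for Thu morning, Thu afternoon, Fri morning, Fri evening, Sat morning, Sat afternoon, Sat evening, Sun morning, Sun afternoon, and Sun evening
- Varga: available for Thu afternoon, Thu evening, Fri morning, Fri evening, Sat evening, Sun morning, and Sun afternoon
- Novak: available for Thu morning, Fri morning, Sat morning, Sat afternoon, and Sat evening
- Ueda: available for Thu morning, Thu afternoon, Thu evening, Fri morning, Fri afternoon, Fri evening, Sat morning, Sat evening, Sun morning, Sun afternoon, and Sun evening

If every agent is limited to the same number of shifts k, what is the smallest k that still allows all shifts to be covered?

With 4 agents and 15 worker-slots to fill, someone must work at least ⌈15/4⌉ = 4 shifts, so k ≥ 4.
k = 4 works: Thu morning→Kahale, Thu afternoon→Kahale, Thu evening→Varga, Fri morning→Novak+Ueda, Fri afternoon→Ueda, Fri evening→Varga+Ueda, Sat morning→Novak, Sat afternoon→Kahale+Novak, Sat evening→Novak, Sun morning→Varga, Sun afternoon→Varga, Sun evening→Kahale.
Loads: Kahale 4, Varga 4, Novak 4, Ueda 3 — all ≤ 4.

4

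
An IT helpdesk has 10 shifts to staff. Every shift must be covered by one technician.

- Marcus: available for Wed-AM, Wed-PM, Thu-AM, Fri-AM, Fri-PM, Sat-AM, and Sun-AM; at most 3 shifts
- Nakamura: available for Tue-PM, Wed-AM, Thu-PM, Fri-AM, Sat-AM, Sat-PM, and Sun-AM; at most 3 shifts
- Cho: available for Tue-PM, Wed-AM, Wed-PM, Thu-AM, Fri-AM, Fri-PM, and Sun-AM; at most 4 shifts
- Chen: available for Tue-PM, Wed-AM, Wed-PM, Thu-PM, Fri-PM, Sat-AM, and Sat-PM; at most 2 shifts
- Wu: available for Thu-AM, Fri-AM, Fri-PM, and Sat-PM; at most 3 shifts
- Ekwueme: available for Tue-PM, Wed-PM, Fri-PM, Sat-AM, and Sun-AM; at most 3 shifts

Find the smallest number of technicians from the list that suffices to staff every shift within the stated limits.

3

10 slots to fill and no one can take more than 4, so at least ⌈10/4⌉ = 3 technicians are needed.
Marcus, Nakamura, and Cho alone can cover everything: Tue-PM→Nakamura, Wed-AM→Cho, Wed-PM→Marcus, Thu-AM→Marcus, Thu-PM→Nakamura, Fri-AM→Cho, Fri-PM→Cho, Sat-AM→Marcus, Sat-PM→Nakamura, Sun-AM→Cho.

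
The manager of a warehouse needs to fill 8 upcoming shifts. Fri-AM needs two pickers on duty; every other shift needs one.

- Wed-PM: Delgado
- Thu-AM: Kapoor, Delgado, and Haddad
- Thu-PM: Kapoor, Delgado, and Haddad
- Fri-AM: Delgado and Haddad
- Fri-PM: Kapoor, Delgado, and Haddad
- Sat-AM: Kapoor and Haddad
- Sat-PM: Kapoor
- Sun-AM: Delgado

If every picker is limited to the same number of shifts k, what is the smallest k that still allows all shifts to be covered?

With 3 pickers and 9 worker-slots to fill, someone must work at least ⌈9/3⌉ = 3 shifts, so k ≥ 3.
k = 3 works: Wed-PM→Delgado, Thu-AM→Kapoor, Thu-PM→Haddad, Fri-AM→Delgado+Haddad, Fri-PM→Haddad, Sat-AM→Kapoor, Sat-PM→Kapoor, Sun-AM→Delgado.
Loads: Kapoor 3, Delgado 3, Haddad 3 — all ≤ 3.

3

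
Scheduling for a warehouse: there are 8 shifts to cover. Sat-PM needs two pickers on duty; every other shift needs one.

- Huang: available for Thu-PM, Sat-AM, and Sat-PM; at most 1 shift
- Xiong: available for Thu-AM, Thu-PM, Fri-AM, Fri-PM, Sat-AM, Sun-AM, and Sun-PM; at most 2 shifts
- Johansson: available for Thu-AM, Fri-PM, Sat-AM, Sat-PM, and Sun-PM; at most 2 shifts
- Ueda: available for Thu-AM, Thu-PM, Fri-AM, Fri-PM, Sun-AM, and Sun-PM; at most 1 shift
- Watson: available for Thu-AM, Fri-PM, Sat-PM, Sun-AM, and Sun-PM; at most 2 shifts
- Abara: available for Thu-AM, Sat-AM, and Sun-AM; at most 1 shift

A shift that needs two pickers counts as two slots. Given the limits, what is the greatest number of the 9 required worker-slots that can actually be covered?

Total capacity across all pickers is 1+2+2+1+2+1 = 9, and 9 slots are needed, so at most 9 can be filled.
An assignment achieving 9: Thu-AM→Abara, Thu-PM→Huang, Fri-AM→Xiong, Fri-PM→Xiong, Sat-AM→Johansson, Sat-PM→Johansson+Watson, Sun-AM→Ueda, Sun-PM→Watson.
Loads: Huang 1/1, Xiong 2/2, Johansson 2/2, Ueda 1/1, Watson 2/2, Abara 1/1.

9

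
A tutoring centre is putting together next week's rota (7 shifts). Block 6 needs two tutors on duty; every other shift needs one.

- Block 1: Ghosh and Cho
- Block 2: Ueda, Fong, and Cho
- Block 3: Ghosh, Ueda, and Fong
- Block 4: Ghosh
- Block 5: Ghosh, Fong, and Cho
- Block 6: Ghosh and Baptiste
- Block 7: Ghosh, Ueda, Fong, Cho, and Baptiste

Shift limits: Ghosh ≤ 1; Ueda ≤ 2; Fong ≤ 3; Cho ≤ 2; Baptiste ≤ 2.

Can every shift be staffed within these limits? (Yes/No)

No

Total capacity is 10 and 8 slots are needed, so capacity alone doesn't rule it out.
Shifts {Block 4, Block 6} need 3 worker-slots in total, but the tutors available for any of those shifts (Ghosh and Baptiste) can supply at most 2 among them. So no valid schedule exists.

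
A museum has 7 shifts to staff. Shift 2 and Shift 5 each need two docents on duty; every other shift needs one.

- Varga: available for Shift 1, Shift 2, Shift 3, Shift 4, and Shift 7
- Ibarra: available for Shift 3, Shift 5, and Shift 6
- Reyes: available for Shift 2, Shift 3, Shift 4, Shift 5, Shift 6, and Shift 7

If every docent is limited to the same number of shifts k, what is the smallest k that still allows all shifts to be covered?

With 3 docents and 9 worker-slots to fill, someone must work at least ⌈9/3⌉ = 3 shifts, so k ≥ 3.
k = 3 works: Shift 1→Varga, Shift 2→Varga+Reyes, Shift 3→Ibarra, Shift 4→Varga, Shift 5→Ibarra+Reyes, Shift 6→Ibarra, Shift 7→Reyes.
Loads: Varga 3, Ibarra 3, Reyes 3 — all ≤ 3.

3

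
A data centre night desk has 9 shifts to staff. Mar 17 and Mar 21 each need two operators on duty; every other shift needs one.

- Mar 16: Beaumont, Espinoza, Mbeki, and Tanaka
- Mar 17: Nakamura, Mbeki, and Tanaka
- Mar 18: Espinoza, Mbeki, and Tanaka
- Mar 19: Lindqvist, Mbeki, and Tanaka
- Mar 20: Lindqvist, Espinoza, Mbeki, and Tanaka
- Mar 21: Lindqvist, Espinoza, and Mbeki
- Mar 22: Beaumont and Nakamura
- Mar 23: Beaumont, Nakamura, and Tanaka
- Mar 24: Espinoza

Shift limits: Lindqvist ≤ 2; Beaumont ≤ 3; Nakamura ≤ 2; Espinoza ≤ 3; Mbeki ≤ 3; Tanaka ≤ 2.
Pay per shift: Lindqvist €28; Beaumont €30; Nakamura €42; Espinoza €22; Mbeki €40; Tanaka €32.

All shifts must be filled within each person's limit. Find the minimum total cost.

€316

Mar 24 can only be covered by Espinoza, so that assignment is forced.
Picking the cheapest available operator for each shift independently would cost €298, but that ignores the shift limits.
An optimal schedule: Mar 16→Beaumont, Mar 17→Tanaka+Mbeki, Mar 18→Espinoza, Mar 19→Lindqvist, Mar 20→Tanaka, Mar 21→Espinoza+Lindqvist, Mar 22→Beaumont, Mar 23→Beaumont, Mar 24→Espinoza.
Total: 30 + 32 + 40 + 22 + 28 + 32 + 22 + 28 + 30 + 30 + 22 = €316.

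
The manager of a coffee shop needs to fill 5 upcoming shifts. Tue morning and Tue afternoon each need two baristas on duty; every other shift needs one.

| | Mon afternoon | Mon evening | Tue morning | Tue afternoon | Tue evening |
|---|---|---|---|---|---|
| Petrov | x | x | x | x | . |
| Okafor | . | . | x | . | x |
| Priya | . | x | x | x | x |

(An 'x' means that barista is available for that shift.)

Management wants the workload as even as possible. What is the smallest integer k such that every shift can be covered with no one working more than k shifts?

3

With 3 baristas and 7 worker-slots to fill, someone must work at least ⌈7/3⌉ = 3 shifts, so k ≥ 3.
k = 3 works: Mon afternoon→Petrov, Mon evening→Petrov, Tue morning→Okafor+Priya, Tue afternoon→Petrov+Priya, Tue evening→Okafor.
Loads: Petrov 3, Okafor 2, Priya 2 — all ≤ 3.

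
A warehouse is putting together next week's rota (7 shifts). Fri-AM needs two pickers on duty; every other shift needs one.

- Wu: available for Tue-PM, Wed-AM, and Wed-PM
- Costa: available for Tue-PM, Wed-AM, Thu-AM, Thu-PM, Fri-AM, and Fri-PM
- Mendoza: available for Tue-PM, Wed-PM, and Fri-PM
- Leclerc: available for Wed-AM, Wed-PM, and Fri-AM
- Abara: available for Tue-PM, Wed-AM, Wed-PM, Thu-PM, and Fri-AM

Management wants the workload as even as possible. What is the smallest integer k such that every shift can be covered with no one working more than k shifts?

2

With 5 pickers and 8 worker-slots to fill, someone must work at least ⌈8/5⌉ = 2 shifts, so k ≥ 2.
k = 2 works: Tue-PM→Wu, Wed-AM→Wu, Wed-PM→Mendoza, Thu-AM→Costa, Thu-PM→Costa, Fri-AM→Leclerc+Abara, Fri-PM→Mendoza.
Loads: Wu 2, Costa 2, Mendoza 2, Leclerc 1, Abara 1 — all ≤ 2.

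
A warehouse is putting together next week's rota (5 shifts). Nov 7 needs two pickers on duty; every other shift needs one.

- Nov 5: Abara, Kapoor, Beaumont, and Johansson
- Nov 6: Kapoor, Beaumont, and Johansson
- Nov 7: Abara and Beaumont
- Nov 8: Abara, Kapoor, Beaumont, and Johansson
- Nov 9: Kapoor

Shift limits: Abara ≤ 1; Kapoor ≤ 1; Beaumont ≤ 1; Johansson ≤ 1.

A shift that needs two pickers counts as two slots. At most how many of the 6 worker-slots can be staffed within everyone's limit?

Total capacity across all pickers is 1+1+1+1 = 4, and 6 slots are needed, so at most 4 can be filled.
An assignment achieving 4: Nov 6→Johansson, Nov 7→Abara+Beaumont, Nov 9→Kapoor.
Loads: Abara 1/1, Kapoor 1/1, Beaumont 1/1, Johansson 1/1.

4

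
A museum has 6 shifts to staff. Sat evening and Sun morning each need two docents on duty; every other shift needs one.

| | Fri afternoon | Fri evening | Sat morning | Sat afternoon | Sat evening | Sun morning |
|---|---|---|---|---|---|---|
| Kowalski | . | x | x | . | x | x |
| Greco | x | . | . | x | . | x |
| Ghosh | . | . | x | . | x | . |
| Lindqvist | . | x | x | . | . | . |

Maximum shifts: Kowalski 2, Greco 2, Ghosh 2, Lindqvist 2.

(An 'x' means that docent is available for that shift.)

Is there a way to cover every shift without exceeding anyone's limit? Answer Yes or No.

No

Total capacity is 8 and 8 slots are needed, so capacity alone doesn't rule it out.
Shifts {Fri afternoon, Sat afternoon, Sun morning} need 4 worker-slots in total, but the docents available for any of those shifts (Kowalski and Greco) can supply at most 3 among them. So no valid schedule exists.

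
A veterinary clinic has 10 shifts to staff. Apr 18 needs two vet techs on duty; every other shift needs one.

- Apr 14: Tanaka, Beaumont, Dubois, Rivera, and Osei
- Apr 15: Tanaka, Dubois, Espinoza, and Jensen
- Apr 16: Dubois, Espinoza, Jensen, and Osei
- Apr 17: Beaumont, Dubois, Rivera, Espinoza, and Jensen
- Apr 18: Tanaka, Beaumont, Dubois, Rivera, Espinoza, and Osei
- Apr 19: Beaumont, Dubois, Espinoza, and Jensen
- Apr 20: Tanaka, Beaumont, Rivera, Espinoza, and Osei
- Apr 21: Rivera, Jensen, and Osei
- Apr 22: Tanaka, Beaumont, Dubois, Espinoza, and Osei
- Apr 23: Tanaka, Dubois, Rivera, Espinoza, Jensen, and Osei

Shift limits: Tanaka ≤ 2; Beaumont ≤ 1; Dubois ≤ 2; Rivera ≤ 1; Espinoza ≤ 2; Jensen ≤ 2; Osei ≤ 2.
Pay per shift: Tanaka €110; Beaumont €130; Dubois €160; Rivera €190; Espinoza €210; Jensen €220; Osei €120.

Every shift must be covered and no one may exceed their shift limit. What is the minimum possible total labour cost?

Picking the cheapest available vet tech for each shift independently would cost €1280, but that ignores the shift limits.
An optimal schedule: Apr 14→Tanaka, Apr 15→Tanaka, Apr 16→Dubois, Apr 17→Dubois, Apr 18→Espinoza+Osei, Apr 19→Beaumont, Apr 20→Espinoza, Apr 21→Rivera, Apr 22→Osei, Apr 23→Jensen.
Total: 110 + 110 + 160 + 160 + 210 + 120 + 130 + 210 + 190 + 120 + 220 = €1740.

€1740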